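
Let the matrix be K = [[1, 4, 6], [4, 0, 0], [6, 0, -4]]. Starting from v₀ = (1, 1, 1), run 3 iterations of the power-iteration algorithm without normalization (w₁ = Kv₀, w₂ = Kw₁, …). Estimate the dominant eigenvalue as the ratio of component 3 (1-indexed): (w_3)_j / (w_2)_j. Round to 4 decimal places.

0.0345

w1 = Kv₀ = (11, 4, 2)
w2 = Kw1 = (39, 44, 58)
w3 = Kw2 = (563, 156, 2)
Ratio at component: 2 / 58 = 0.0345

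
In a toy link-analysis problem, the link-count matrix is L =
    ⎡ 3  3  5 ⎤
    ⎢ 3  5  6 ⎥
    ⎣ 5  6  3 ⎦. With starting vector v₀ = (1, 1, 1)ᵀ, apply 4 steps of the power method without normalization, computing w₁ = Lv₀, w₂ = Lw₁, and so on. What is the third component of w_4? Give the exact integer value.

w1 = Lv₀ = (3·1 + 3·1 + 5·1; 3·1 + 5·1 + 6·1; 5·1 + 6·1 + 3·1) = (11, 14, 14)
w2 = Lw1 = (3·11 + 3·14 + 5·14; 3·11 + 5·14 + 6·14; 5·11 + 6·14 + 3·14) = (145, 187, 181)
w3 = Lw2 = (1901, 2456, 2390)
w4 = Lw3 = (25021, 32323, 31411)
The requested component of w4 is 31411.

31411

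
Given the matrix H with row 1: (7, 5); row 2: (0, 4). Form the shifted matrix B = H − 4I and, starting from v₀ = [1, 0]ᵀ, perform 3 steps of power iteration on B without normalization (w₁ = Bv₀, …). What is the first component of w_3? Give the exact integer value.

B = H − 4I has rows (3, 5); (0, 0)
w1 = Bv₀ = (3·1 + 5·0; 0·1 + 0·0) = (3, 0)
w2 = Bw1 = (3·3 + 5·0; 0·3 + 0·0) = (9, 0)
w3 = Bw2 = (27, 0)
Requested component of w3: 27

27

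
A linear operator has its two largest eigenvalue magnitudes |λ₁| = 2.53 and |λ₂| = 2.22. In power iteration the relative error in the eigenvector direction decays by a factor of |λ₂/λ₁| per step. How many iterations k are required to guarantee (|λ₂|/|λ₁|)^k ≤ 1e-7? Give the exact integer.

124

|λ₂/λ₁| = 2.22/2.53 = 0.87747
Need k ≥ ln(1e-7) / ln(0.87747) = -16.1181 / -0.1307 ≈ 123.310
Smallest integer k satisfying the bound: 124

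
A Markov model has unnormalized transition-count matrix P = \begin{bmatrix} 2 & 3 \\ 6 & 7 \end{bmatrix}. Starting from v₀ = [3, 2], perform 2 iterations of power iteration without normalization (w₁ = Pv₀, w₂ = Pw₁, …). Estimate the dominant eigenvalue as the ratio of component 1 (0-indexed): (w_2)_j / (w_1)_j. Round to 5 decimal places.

w1 = Pv₀ = (2·3 + 3·2; 6·3 + 7·2) = (12, 32)
w2 = Pw1 = (2·12 + 3·32; 6·12 + 7·32) = (120, 296)
Ratio at component: 296 / 32 = 9.25000

9.25000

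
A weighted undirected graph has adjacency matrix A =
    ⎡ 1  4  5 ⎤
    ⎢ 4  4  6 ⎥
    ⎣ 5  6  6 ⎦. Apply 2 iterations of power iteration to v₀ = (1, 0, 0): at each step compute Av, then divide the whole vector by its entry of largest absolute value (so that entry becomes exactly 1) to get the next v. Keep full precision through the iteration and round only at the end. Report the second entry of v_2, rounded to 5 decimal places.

Av0 = (1.000000, 4.000000, 5.000000); divide by 5.000000 → v1 = (0.200000, 0.800000, 1.000000)
Av1 = (8.400000, 10.000000, 11.800000); divide by 11.800000 → v2 = (0.711864, 0.847458, 1.000000)
Requested entry of v2: 50/59 = 0.84746

0.84746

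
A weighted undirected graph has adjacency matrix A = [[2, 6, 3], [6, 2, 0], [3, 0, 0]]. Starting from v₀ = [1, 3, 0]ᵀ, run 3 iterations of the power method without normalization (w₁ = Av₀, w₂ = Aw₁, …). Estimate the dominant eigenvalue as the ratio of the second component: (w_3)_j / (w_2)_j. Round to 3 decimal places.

7.042

w1 = Av₀ = (20, 12, 3)
w2 = Aw1 = (121, 144, 60)
w3 = Aw2 = (1286, 1014, 363)
Ratio at component: 1014 / 144 = 7.042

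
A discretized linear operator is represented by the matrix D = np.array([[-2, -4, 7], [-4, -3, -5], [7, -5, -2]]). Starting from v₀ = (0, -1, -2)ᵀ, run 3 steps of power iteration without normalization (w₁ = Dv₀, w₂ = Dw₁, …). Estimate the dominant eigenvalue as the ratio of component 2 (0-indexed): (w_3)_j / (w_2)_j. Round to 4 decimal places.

λ ≈ -4.8562

w1 = Dv₀ = ((-2)·0 + (-4)·(-1) + 7·(-2); (-4)·0 + (-3)·(-1) + (-5)·(-2); 7·0 + (-5)·(-1) + (-2)·(-2)) = (-10, 13, 9)
w2 = Dw1 = ((-2)·(-10) + (-4)·13 + 7·9; (-4)·(-10) + (-3)·13 + (-5)·9; 7·(-10) + (-5)·13 + (-2)·9) = (31, -44, -153)
w3 = Dw2 = (-957, 773, 743)
Ratio at component: 743 / -153 = -4.8562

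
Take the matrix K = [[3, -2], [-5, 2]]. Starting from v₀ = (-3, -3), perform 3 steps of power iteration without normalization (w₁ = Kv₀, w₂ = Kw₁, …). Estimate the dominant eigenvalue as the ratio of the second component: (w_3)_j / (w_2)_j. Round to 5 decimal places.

λ ≈ 6.09091

w1 = Kv₀ = (-3, 9)
w2 = Kw1 = (-27, 33)
w3 = Kw2 = (-147, 201)
Ratio at component: 201 / 33 = 6.09091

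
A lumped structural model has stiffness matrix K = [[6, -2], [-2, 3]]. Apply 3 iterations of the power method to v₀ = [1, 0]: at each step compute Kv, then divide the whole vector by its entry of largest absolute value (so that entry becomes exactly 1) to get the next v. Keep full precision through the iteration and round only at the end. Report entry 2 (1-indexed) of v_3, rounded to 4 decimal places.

-0.4855

Kv0 = (6.00000, -2.00000); divide by 6.00000 → v1 = (1.00000, -0.33333)
Kv1 = (6.66667, -3.00000); divide by 6.66667 → v2 = (1.00000, -0.45000)
Kv2 = (6.90000, -3.35000); divide by 6.90000 → v3 = (1.00000, -0.48551)
Requested entry of v3: -134/276 = -0.4855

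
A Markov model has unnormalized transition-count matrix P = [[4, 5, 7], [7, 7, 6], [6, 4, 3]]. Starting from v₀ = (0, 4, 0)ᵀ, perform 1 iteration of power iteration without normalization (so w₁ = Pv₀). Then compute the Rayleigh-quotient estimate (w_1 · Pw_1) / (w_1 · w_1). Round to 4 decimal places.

w1 = Pv₀ = (4·0 + 5·4 + 7·0; 7·0 + 7·4 + 6·0; 6·0 + 4·4 + 3·0) = (20, 28, 16)
Pw1 = (332, 432, 280)
w1·Pw1 = 20·332 + 28·432 + 16·280 = 23216; w1·w1 = 20·20 + 28·28 + 16·16 = 1440
λ ≈ 23216/1440 = 16.1222

16.1222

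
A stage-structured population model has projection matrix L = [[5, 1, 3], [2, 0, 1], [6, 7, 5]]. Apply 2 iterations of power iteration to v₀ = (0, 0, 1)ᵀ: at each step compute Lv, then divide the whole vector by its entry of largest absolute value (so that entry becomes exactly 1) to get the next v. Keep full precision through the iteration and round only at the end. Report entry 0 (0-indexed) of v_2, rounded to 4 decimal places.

0.6200

Lv0 = (3.00000, 1.00000, 5.00000); divide by 5.00000 → v1 = (0.60000, 0.20000, 1.00000)
Lv1 = (6.20000, 2.20000, 10.00000); divide by 10.00000 → v2 = (0.62000, 0.22000, 1.00000)
Requested entry of v2: 31/50 = 0.6200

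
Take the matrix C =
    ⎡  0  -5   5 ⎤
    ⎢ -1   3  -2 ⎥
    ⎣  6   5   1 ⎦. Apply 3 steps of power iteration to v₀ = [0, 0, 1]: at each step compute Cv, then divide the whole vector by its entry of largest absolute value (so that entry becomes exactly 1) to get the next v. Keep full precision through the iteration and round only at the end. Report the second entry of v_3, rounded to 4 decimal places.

Cv0 = (5.00000, -2.00000, 1.00000); divide by 5.00000 → v1 = (1.00000, -0.40000, 0.20000)
Cv1 = (3.00000, -2.60000, 4.20000); divide by 4.20000 → v2 = (0.71429, -0.61905, 1.00000)
Cv2 = (8.09524, -4.57143, 2.19048); divide by 8.09524 → v3 = (1.00000, -0.56471, 0.27059)
Requested entry of v3: -96/170 = -0.5647

-0.5647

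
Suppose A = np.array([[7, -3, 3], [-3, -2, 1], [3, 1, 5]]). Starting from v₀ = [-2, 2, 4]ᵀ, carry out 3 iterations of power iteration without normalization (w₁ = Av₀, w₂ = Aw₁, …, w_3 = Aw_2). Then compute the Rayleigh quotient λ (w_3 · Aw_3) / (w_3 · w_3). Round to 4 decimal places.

λ ≈ 4.0452

w1 = Av₀ = (7·(-2) + (-3)·2 + 3·4; (-3)·(-2) + (-2)·2 + 1·4; 3·(-2) + 1·2 + 5·4) = (-8, 6, 16)
w2 = Aw1 = (7·(-8) + (-3)·6 + 3·16; (-3)·(-8) + (-2)·6 + 1·16; 3·(-8) + 1·6 + 5·16) = (-26, 28, 62)
w3 = Aw2 = (-80, 84, 260)
Aw3 = (-32, 332, 1144)
w3·Aw3 = (-80)·(-32) + 84·332 + 260·1144 = 327888; w3·w3 = (-80)·(-80) + 84·84 + 260·260 = 81056
λ ≈ 327888/81056 = 4.0452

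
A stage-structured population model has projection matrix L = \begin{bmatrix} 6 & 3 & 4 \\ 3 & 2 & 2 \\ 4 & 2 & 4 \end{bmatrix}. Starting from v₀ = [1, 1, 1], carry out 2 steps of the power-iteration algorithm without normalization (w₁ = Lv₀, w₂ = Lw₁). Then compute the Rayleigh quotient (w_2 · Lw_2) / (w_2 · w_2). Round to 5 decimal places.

10.62347

w1 = Lv₀ = (13, 7, 10)
w2 = Lw1 = (139, 73, 106)
Lw2 = (1477, 775, 1126)
w2·Lw2 = 139·1477 + 73·775 + 106·1126 = 381234; w2·w2 = 139·139 + 73·73 + 106·106 = 35886
λ ≈ 381234/35886 = 10.62347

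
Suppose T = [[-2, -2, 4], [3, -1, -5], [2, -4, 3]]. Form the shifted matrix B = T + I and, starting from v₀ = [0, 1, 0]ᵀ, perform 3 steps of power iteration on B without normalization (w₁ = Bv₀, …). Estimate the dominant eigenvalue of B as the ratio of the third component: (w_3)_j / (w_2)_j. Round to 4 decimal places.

B = T + I has rows (-1, -2, 4); (3, 0, -5); (2, -4, 4)
w1 = Bv₀ = ((-1)·0 + (-2)·1 + 4·0; 3·0 + 0·1 + (-5)·0; 2·0 + (-4)·1 + 4·0) = (-2, 0, -4)
w2 = Bw1 = ((-1)·(-2) + (-2)·0 + 4·(-4); 3·(-2) + 0·0 + (-5)·(-4); 2·(-2) + (-4)·0 + 4·(-4)) = (-14, 14, -20)
w3 = Bw2 = (-94, 58, -164)
Ratio: -164/-20 = 8.2000

8.2000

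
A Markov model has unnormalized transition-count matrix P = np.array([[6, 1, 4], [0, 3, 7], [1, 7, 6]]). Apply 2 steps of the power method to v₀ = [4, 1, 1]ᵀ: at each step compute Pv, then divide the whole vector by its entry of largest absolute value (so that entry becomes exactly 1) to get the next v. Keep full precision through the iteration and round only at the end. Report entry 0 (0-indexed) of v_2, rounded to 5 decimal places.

Pv0 = (29.000000, 10.000000, 17.000000); divide by 29.000000 → v1 = (1.000000, 0.344828, 0.586207)
Pv1 = (8.689655, 5.137931, 6.931034); divide by 8.689655 → v2 = (1.000000, 0.591270, 0.797619)
Requested entry of v2: 252/252 = 1.00000

1.00000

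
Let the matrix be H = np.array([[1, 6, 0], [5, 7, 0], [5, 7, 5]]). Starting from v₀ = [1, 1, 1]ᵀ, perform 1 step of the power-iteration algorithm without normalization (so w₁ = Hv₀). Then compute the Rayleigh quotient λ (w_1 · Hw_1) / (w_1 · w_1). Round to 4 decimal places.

λ ≈ 11.3050

w1 = Hv₀ = (7, 12, 17)
Hw1 = (79, 119, 204)
w1·Hw1 = 7·79 + 12·119 + 17·204 = 5449; w1·w1 = 7·7 + 12·12 + 17·17 = 482
λ ≈ 5449/482 = 11.3050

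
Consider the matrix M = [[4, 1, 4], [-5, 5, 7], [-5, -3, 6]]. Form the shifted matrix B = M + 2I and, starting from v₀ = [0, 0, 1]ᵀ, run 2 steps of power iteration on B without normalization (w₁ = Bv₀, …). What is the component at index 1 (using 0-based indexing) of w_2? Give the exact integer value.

B = M + 2I has rows (6, 1, 4); (-5, 7, 7); (-5, -3, 8)
w1 = Bv₀ = (6·0 + 1·0 + 4·1; (-5)·0 + 7·0 + 7·1; (-5)·0 + (-3)·0 + 8·1) = (4, 7, 8)
w2 = Bw1 = (6·4 + 1·7 + 4·8; (-5)·4 + 7·7 + 7·8; (-5)·4 + (-3)·7 + 8·8) = (63, 85, 23)
Requested component of w2: 85

85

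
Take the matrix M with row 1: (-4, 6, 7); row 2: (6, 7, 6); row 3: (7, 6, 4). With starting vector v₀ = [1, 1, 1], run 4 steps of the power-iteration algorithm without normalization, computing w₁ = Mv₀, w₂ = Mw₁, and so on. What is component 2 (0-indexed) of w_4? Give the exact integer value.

63049

w1 = Mv₀ = ((-4)·1 + 6·1 + 7·1; 6·1 + 7·1 + 6·1; 7·1 + 6·1 + 4·1) = (9, 19, 17)
w2 = Mw1 = ((-4)·9 + 6·19 + 7·17; 6·9 + 7·19 + 6·17; 7·9 + 6·19 + 4·17) = (197, 289, 245)
w3 = Mw2 = (2661, 4675, 4093)
w4 = Mw3 = (46057, 73249, 63049)
The requested component of w4 is 63049.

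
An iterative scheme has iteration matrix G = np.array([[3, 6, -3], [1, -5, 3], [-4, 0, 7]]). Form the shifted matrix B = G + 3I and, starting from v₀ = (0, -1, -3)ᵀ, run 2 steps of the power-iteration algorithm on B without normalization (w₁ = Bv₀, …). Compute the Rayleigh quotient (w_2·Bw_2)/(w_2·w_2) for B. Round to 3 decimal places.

B = G + 3I has rows (6, 6, -3); (1, -2, 3); (-4, 0, 10)
w1 = Bv₀ = (6·0 + 6·(-1) + (-3)·(-3); 1·0 + (-2)·(-1) + 3·(-3); (-4)·0 + 0·(-1) + 10·(-3)) = (3, -7, -30)
w2 = Bw1 = (6·3 + 6·(-7) + (-3)·(-30); 1·3 + (-2)·(-7) + 3·(-30); (-4)·3 + 0·(-7) + 10·(-30)) = (66, -73, -312)
Bw2 = (894, -724, -3384)
w2·Bw2 = 1167664; w2·w2 = 107029; μ ≈ 1167664/107029 = 10.910

10.910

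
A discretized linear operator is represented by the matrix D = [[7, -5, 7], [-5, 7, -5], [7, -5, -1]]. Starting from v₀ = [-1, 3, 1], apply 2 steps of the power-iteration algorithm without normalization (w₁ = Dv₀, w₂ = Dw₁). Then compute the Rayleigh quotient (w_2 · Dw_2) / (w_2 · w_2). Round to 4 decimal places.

15.9873

w1 = Dv₀ = (7·(-1) + (-5)·3 + 7·1; (-5)·(-1) + 7·3 + (-5)·1; 7·(-1) + (-5)·3 + (-1)·1) = (-15, 21, -23)
w2 = Dw1 = (7·(-15) + (-5)·21 + 7·(-23); (-5)·(-15) + 7·21 + (-5)·(-23); 7·(-15) + (-5)·21 + (-1)·(-23)) = (-371, 337, -187)
Dw2 = (-5591, 5149, -4095)
w2·Dw2 = (-371)·(-5591) + 337·5149 + (-187)·(-4095) = 4575239; w2·w2 = (-371)·(-371) + 337·337 + (-187)·(-187) = 286179
λ ≈ 4575239/286179 = 15.9873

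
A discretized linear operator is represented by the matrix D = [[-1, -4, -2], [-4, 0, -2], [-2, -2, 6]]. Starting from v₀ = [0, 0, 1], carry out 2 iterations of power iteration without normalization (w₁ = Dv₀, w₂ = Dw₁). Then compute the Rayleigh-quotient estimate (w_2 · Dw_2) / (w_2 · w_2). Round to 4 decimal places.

w1 = Dv₀ = ((-1)·0 + (-4)·0 + (-2)·1; (-4)·0 + 0·0 + (-2)·1; (-2)·0 + (-2)·0 + 6·1) = (-2, -2, 6)
w2 = Dw1 = ((-1)·(-2) + (-4)·(-2) + (-2)·6; (-4)·(-2) + 0·(-2) + (-2)·6; (-2)·(-2) + (-2)·(-2) + 6·6) = (-2, -4, 44)
Dw2 = (-70, -80, 276)
w2·Dw2 = (-2)·(-70) + (-4)·(-80) + 44·276 = 12604; w2·w2 = (-2)·(-2) + (-4)·(-4) + 44·44 = 1956
λ ≈ 12604/1956 = 6.4438

6.4438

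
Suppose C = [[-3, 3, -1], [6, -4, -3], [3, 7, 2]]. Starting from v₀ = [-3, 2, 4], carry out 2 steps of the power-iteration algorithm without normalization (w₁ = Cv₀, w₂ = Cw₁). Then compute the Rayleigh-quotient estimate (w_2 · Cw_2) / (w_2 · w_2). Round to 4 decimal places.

-4.5676

w1 = Cv₀ = ((-3)·(-3) + 3·2 + (-1)·4; 6·(-3) + (-4)·2 + (-3)·4; 3·(-3) + 7·2 + 2·4) = (11, -38, 13)
w2 = Cw1 = ((-3)·11 + 3·(-38) + (-1)·13; 6·11 + (-4)·(-38) + (-3)·13; 3·11 + 7·(-38) + 2·13) = (-160, 179, -207)
Cw2 = (1224, -1055, 359)
w2·Cw2 = (-160)·1224 + 179·(-1055) + (-207)·359 = -458998; w2·w2 = (-160)·(-160) + 179·179 + (-207)·(-207) = 100490
λ ≈ -458998/100490 = -4.5676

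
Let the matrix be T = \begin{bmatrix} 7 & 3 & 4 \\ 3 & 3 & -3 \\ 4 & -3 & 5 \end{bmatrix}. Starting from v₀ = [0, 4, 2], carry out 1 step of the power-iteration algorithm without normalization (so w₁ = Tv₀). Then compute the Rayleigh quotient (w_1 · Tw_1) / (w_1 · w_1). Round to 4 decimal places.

7.7273

w1 = Tv₀ = (20, 6, -2)
Tw1 = (150, 84, 52)
w1·Tw1 = 20·150 + 6·84 + (-2)·52 = 3400; w1·w1 = 20·20 + 6·6 + (-2)·(-2) = 440
λ ≈ 3400/440 = 7.7273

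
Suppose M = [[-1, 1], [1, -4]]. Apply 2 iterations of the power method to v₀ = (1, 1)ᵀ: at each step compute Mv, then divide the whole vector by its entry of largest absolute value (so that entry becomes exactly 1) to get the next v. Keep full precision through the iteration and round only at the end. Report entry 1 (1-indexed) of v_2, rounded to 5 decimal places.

Mv0 = (0.000000, -3.000000); divide by -3.000000 → v1 = (0.000000, 1.000000)
Mv1 = (1.000000, -4.000000); divide by -4.000000 → v2 = (-0.250000, 1.000000)
Requested entry of v2: -3/12 = -0.25000

-0.25000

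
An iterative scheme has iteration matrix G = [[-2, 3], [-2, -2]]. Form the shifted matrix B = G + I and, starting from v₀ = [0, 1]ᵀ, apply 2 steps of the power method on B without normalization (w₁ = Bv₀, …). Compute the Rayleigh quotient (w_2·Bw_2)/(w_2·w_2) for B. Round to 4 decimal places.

μ ≈ -0.5082

B = G + I has rows (-1, 3); (-2, -1)
w1 = Bv₀ = (3, -1)
w2 = Bw1 = (-6, -5)
Bw2 = (-9, 17)
w2·Bw2 = -31; w2·w2 = 61; μ ≈ -31/61 = -0.5082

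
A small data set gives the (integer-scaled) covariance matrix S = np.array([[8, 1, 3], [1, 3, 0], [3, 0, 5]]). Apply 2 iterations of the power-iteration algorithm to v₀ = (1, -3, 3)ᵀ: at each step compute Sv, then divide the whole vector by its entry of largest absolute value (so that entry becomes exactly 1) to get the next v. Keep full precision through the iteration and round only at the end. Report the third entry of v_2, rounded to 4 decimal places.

0.8354

Sv0 = (14.00000, -8.00000, 18.00000); divide by 18.00000 → v1 = (0.77778, -0.44444, 1.00000)
Sv1 = (8.77778, -0.55556, 7.33333); divide by 8.77778 → v2 = (1.00000, -0.06329, 0.83544)
Requested entry of v2: 132/158 = 0.8354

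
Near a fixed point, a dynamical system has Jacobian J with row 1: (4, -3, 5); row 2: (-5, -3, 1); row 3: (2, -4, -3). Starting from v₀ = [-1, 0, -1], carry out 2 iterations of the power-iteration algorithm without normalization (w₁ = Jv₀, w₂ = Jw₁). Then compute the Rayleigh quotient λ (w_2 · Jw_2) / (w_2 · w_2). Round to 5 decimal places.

w1 = Jv₀ = (4·(-1) + (-3)·0 + 5·(-1); (-5)·(-1) + (-3)·0 + 1·(-1); 2·(-1) + (-4)·0 + (-3)·(-1)) = (-9, 4, 1)
w2 = Jw1 = (4·(-9) + (-3)·4 + 5·1; (-5)·(-9) + (-3)·4 + 1·1; 2·(-9) + (-4)·4 + (-3)·1) = (-43, 34, -37)
Jw2 = (-459, 76, -111)
w2·Jw2 = (-43)·(-459) + 34·76 + (-37)·(-111) = 26428; w2·w2 = (-43)·(-43) + 34·34 + (-37)·(-37) = 4374
λ ≈ 26428/4374 = 6.04207

λ ≈ 6.04207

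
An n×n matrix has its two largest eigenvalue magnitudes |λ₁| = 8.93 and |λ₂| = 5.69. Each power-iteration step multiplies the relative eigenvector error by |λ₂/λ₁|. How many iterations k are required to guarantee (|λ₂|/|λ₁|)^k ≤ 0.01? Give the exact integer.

|λ₂/λ₁| = 5.69/8.93 = 0.63718
Need k ≥ ln(0.01) / ln(0.63718) = -4.6052 / -0.4507 ≈ 10.218
Smallest integer k satisfying the bound: 11

11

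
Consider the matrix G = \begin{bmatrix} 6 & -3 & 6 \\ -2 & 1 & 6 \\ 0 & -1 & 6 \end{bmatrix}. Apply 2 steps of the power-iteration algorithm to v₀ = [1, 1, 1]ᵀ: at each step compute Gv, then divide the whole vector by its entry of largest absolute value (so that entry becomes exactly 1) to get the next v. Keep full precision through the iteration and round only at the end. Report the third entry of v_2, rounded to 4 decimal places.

0.3623

Gv0 = (9.00000, 5.00000, 5.00000); divide by 9.00000 → v1 = (1.00000, 0.55556, 0.55556)
Gv1 = (7.66667, 1.88889, 2.77778); divide by 7.66667 → v2 = (1.00000, 0.24638, 0.36232)
Requested entry of v2: 25/69 = 0.3623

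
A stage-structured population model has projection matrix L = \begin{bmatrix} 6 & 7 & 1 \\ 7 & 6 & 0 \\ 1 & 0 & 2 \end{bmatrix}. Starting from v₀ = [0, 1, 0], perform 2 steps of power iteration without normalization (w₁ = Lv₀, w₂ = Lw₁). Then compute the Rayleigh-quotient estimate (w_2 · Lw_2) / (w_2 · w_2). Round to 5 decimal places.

w1 = Lv₀ = (6·0 + 7·1 + 1·0; 7·0 + 6·1 + 0·0; 1·0 + 0·1 + 2·0) = (7, 6, 0)
w2 = Lw1 = (6·7 + 7·6 + 1·0; 7·7 + 6·6 + 0·0; 1·7 + 0·6 + 2·0) = (84, 85, 7)
Lw2 = (1106, 1098, 98)
w2·Lw2 = 84·1106 + 85·1098 + 7·98 = 186920; w2·w2 = 84·84 + 85·85 + 7·7 = 14330
λ ≈ 186920/14330 = 13.04396

13.04396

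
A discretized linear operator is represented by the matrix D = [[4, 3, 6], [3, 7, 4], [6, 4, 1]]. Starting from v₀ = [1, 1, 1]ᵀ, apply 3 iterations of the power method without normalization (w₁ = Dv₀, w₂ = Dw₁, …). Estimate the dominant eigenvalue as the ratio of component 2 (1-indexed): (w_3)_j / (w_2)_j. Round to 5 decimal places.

λ ≈ 12.85635

w1 = Dv₀ = (13, 14, 11)
w2 = Dw1 = (160, 181, 145)
w3 = Dw2 = (2053, 2327, 1829)
Ratio at component: 2327 / 181 = 12.85635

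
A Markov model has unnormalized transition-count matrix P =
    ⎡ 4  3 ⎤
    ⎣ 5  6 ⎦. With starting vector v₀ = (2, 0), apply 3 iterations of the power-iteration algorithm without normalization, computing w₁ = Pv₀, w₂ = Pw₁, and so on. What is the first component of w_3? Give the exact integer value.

w1 = Pv₀ = (4·2 + 3·0; 5·2 + 6·0) = (8, 10)
w2 = Pw1 = (4·8 + 3·10; 5·8 + 6·10) = (62, 100)
w3 = Pw2 = (548, 910)
The requested component of w3 is 548.

548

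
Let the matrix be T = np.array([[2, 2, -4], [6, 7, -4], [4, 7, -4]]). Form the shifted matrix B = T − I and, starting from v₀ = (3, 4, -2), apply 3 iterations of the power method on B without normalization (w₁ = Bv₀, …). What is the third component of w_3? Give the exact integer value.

B = T − I has rows (1, 2, -4); (6, 6, -4); (4, 7, -5)
w1 = Bv₀ = (19, 50, 50)
w2 = Bw1 = (-81, 214, 176)
w3 = Bw2 = (-357, 94, 294)
Requested component of w3: 294

294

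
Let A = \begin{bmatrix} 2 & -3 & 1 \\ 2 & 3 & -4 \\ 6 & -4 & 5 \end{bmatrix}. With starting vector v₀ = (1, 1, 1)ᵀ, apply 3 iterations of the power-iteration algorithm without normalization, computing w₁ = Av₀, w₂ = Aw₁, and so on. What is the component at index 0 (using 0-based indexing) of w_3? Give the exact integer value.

w1 = Av₀ = (2·1 + (-3)·1 + 1·1; 2·1 + 3·1 + (-4)·1; 6·1 + (-4)·1 + 5·1) = (0, 1, 7)
w2 = Aw1 = (2·0 + (-3)·1 + 1·7; 2·0 + 3·1 + (-4)·7; 6·0 + (-4)·1 + 5·7) = (4, -25, 31)
w3 = Aw2 = (114, -191, 279)
The requested component of w3 is 114.

114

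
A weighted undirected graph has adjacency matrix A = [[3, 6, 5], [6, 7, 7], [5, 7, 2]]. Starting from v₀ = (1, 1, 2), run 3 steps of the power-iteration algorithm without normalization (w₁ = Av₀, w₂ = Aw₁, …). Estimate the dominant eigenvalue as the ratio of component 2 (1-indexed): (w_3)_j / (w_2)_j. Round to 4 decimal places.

λ ≈ 16.6530

w1 = Av₀ = (3·1 + 6·1 + 5·2; 6·1 + 7·1 + 7·2; 5·1 + 7·1 + 2·2) = (19, 27, 16)
w2 = Aw1 = (3·19 + 6·27 + 5·16; 6·19 + 7·27 + 7·16; 5·19 + 7·27 + 2·16) = (299, 415, 316)
w3 = Aw2 = (4967, 6911, 5032)
Ratio at component: 6911 / 415 = 16.6530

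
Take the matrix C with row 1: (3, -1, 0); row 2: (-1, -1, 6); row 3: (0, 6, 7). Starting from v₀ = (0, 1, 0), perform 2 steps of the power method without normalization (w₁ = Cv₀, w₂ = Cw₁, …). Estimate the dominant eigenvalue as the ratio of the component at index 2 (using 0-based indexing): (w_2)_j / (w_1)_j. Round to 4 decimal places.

λ ≈ 6.0000

w1 = Cv₀ = (-1, -1, 6)
w2 = Cw1 = (-2, 38, 36)
Ratio at component: 36 / 6 = 6.0000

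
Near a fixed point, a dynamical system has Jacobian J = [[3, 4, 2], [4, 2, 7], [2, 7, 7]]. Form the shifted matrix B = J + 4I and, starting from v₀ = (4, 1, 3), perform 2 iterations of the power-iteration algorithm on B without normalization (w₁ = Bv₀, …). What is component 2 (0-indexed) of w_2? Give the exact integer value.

B = J + 4I has rows (7, 4, 2); (4, 6, 7); (2, 7, 11)
w1 = Bv₀ = (7·4 + 4·1 + 2·3; 4·4 + 6·1 + 7·3; 2·4 + 7·1 + 11·3) = (38, 43, 48)
w2 = Bw1 = (7·38 + 4·43 + 2·48; 4·38 + 6·43 + 7·48; 2·38 + 7·43 + 11·48) = (534, 746, 905)
Requested component of w2: 905

905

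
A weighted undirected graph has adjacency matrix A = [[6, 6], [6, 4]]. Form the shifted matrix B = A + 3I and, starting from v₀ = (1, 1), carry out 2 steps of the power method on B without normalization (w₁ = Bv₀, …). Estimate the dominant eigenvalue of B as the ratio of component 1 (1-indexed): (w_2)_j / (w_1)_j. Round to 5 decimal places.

B = A + 3I has rows (9, 6); (6, 7)
w1 = Bv₀ = (15, 13)
w2 = Bw1 = (213, 181)
Ratio: 213/15 = 14.20000

14.20000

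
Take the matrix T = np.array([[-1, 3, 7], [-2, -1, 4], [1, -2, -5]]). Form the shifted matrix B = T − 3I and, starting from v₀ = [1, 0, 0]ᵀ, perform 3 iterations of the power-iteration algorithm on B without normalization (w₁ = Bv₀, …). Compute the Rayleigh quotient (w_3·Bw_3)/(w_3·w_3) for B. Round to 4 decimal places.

-5.1200

B = T − 3I has rows (-4, 3, 7); (-2, -4, 4); (1, -2, -8)
w1 = Bv₀ = (-4, -2, 1)
w2 = Bw1 = (17, 20, -8)
w3 = Bw2 = (-64, -146, 41)
Bw3 = (105, 876, -100)
w3·Bw3 = -138716; w3·w3 = 27093; μ ≈ -138716/27093 = -5.1200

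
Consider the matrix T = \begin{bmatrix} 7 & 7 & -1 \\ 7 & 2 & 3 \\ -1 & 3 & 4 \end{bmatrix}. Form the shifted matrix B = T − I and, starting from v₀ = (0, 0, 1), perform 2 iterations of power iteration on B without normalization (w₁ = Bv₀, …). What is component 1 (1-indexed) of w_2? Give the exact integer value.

12

B = T − I has rows (6, 7, -1); (7, 1, 3); (-1, 3, 3)
w1 = Bv₀ = (6·0 + 7·0 + (-1)·1; 7·0 + 1·0 + 3·1; (-1)·0 + 3·0 + 3·1) = (-1, 3, 3)
w2 = Bw1 = (6·(-1) + 7·3 + (-1)·3; 7·(-1) + 1·3 + 3·3; (-1)·(-1) + 3·3 + 3·3) = (12, 5, 19)
Requested component of w2: 12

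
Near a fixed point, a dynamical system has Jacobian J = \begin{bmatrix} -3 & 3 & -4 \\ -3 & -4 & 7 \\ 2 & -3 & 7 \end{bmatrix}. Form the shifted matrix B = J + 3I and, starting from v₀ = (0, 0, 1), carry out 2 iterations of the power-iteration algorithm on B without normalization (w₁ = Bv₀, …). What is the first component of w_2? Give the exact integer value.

B = J + 3I has rows (0, 3, -4); (-3, -1, 7); (2, -3, 10)
w1 = Bv₀ = (0·0 + 3·0 + (-4)·1; (-3)·0 + (-1)·0 + 7·1; 2·0 + (-3)·0 + 10·1) = (-4, 7, 10)
w2 = Bw1 = (0·(-4) + 3·7 + (-4)·10; (-3)·(-4) + (-1)·7 + 7·10; 2·(-4) + (-3)·7 + 10·10) = (-19, 75, 71)
Requested component of w2: -19

-19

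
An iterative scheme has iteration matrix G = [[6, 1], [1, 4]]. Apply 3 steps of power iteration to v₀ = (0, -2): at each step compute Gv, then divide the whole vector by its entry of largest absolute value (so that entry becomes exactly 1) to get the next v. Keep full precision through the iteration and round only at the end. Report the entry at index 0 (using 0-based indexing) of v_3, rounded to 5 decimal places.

Gv0 = (-2.000000, -8.000000); divide by -8.000000 → v1 = (0.250000, 1.000000)
Gv1 = (2.500000, 4.250000); divide by 4.250000 → v2 = (0.588235, 1.000000)
Gv2 = (4.529412, 4.588235); divide by 4.588235 → v3 = (0.987179, 1.000000)
Requested entry of v3: -154/-156 = 0.98718

0.98718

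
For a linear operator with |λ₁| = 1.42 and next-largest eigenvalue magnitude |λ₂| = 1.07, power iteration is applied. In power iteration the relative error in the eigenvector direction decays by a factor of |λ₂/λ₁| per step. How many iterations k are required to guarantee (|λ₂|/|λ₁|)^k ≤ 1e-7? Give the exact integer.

57

|λ₂/λ₁| = 1.07/1.42 = 0.75352
Need k ≥ ln(1e-7) / ln(0.75352) = -16.1181 / -0.2830 ≈ 56.955
Smallest integer k satisfying the bound: 57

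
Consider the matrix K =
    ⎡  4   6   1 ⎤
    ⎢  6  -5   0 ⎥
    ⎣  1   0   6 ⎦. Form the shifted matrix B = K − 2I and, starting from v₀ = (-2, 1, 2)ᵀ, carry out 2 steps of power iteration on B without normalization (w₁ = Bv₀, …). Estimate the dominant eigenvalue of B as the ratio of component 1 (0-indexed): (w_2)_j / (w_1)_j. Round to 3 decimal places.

B = K − 2I has rows (2, 6, 1); (6, -7, 0); (1, 0, 4)
w1 = Bv₀ = (4, -19, 6)
w2 = Bw1 = (-100, 157, 28)
Ratio: 157/-19 = -8.263

μ ≈ -8.263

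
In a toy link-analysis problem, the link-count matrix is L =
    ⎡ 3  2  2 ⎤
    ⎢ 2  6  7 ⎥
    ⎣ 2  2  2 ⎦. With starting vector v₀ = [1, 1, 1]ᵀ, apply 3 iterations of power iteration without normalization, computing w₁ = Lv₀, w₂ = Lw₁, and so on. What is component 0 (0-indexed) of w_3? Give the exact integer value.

w1 = Lv₀ = (3·1 + 2·1 + 2·1; 2·1 + 6·1 + 7·1; 2·1 + 2·1 + 2·1) = (7, 15, 6)
w2 = Lw1 = (3·7 + 2·15 + 2·6; 2·7 + 6·15 + 7·6; 2·7 + 2·15 + 2·6) = (63, 146, 56)
w3 = Lw2 = (593, 1394, 530)
The requested component of w3 is 593.

593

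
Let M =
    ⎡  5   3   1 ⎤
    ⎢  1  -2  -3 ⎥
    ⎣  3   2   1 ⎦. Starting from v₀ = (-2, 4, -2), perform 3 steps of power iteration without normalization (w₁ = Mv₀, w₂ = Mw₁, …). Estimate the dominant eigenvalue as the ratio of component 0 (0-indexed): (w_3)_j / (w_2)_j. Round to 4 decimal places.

w1 = Mv₀ = (0, -4, 0)
w2 = Mw1 = (-12, 8, -8)
w3 = Mw2 = (-44, -4, -28)
Ratio at component: -44 / -12 = 3.6667

λ ≈ 3.6667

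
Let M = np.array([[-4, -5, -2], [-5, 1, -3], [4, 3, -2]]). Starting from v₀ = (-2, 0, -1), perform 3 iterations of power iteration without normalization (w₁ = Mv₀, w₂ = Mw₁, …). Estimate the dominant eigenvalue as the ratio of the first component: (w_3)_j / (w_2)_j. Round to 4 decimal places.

w1 = Mv₀ = ((-4)·(-2) + (-5)·0 + (-2)·(-1); (-5)·(-2) + 1·0 + (-3)·(-1); 4·(-2) + 3·0 + (-2)·(-1)) = (10, 13, -6)
w2 = Mw1 = ((-4)·10 + (-5)·13 + (-2)·(-6); (-5)·10 + 1·13 + (-3)·(-6); 4·10 + 3·13 + (-2)·(-6)) = (-93, -19, 91)
w3 = Mw2 = (285, 173, -611)
Ratio at component: 285 / -93 = -3.0645

λ ≈ -3.0645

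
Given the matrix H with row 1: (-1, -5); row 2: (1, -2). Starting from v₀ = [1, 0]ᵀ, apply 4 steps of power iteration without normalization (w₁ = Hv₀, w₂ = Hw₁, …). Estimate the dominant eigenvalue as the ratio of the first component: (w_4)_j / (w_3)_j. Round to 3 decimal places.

λ ≈ -1.526

w1 = Hv₀ = (-1, 1)
w2 = Hw1 = (-4, -3)
w3 = Hw2 = (19, 2)
w4 = Hw3 = (-29, 15)
Ratio at component: -29 / 19 = -1.526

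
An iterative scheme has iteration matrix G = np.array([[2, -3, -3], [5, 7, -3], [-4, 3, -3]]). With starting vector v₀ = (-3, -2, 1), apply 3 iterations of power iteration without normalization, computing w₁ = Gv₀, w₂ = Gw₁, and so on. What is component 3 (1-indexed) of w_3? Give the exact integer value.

w1 = Gv₀ = (2·(-3) + (-3)·(-2) + (-3)·1; 5·(-3) + 7·(-2) + (-3)·1; (-4)·(-3) + 3·(-2) + (-3)·1) = (-3, -32, 3)
w2 = Gw1 = (2·(-3) + (-3)·(-32) + (-3)·3; 5·(-3) + 7·(-32) + (-3)·3; (-4)·(-3) + 3·(-32) + (-3)·3) = (81, -248, -93)
w3 = Gw2 = (1185, -1052, -789)
The requested component of w3 is -789.

-789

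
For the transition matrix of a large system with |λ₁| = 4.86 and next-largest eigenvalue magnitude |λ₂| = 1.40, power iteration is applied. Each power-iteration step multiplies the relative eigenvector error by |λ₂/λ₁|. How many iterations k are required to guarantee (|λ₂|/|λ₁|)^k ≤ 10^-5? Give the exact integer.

|λ₂/λ₁| = 1.40/4.86 = 0.28807
Need k ≥ ln(10^-5) / ln(0.28807) = -11.5129 / -1.2446 ≈ 9.251
Smallest integer k satisfying the bound: 10

10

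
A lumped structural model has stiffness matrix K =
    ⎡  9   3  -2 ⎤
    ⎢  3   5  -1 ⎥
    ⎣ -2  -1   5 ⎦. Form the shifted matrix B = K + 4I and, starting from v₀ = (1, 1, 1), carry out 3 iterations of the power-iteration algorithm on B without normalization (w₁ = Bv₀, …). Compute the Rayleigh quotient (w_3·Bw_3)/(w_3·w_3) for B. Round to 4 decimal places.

B = K + 4I has rows (13, 3, -2); (3, 9, -1); (-2, -1, 9)
w1 = Bv₀ = (14, 11, 6)
w2 = Bw1 = (203, 135, 15)
w3 = Bw2 = (3014, 1809, -406)
Bw3 = (45421, 25729, -11491)
w3·Bw3 = 188108001; w3·w3 = 12521513; μ ≈ 188108001/12521513 = 15.0228

μ ≈ 15.0228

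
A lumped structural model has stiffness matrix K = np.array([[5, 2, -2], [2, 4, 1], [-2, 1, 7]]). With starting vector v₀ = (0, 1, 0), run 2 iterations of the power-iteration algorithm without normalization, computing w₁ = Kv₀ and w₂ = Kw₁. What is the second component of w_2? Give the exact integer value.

21

w1 = Kv₀ = (5·0 + 2·1 + (-2)·0; 2·0 + 4·1 + 1·0; (-2)·0 + 1·1 + 7·0) = (2, 4, 1)
w2 = Kw1 = (5·2 + 2·4 + (-2)·1; 2·2 + 4·4 + 1·1; (-2)·2 + 1·4 + 7·1) = (16, 21, 7)
The requested component of w2 is 21.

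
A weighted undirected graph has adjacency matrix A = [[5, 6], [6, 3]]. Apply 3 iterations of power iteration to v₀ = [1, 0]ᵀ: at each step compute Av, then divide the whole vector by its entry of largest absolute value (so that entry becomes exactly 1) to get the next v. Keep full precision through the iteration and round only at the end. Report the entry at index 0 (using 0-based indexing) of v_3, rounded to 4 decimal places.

Av0 = (5.00000, 6.00000); divide by 6.00000 → v1 = (0.83333, 1.00000)
Av1 = (10.16667, 8.00000); divide by 10.16667 → v2 = (1.00000, 0.78689)
Av2 = (9.72131, 8.36066); divide by 9.72131 → v3 = (1.00000, 0.86003)
Requested entry of v3: 593/593 = 1.0000

1.0000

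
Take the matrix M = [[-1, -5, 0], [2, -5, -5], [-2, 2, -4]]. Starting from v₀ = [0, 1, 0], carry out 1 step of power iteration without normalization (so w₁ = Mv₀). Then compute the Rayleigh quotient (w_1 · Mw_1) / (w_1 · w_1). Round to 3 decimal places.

w1 = Mv₀ = ((-1)·0 + (-5)·1 + 0·0; 2·0 + (-5)·1 + (-5)·0; (-2)·0 + 2·1 + (-4)·0) = (-5, -5, 2)
Mw1 = (30, 5, -8)
w1·Mw1 = (-5)·30 + (-5)·5 + 2·(-8) = -191; w1·w1 = (-5)·(-5) + (-5)·(-5) + 2·2 = 54
λ ≈ -191/54 = -3.537

-3.537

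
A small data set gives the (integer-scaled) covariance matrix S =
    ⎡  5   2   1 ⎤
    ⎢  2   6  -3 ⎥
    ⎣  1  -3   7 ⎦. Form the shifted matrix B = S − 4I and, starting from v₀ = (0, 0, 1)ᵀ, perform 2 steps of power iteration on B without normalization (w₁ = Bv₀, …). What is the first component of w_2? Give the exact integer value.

B = S − 4I has rows (1, 2, 1); (2, 2, -3); (1, -3, 3)
w1 = Bv₀ = (1, -3, 3)
w2 = Bw1 = (-2, -13, 19)
Requested component of w2: -2

-2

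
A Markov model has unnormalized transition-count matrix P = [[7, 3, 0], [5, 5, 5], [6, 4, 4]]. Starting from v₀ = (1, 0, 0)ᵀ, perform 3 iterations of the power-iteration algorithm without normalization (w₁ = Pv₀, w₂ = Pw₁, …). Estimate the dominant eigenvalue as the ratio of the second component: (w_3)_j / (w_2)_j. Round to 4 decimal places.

13.3333

w1 = Pv₀ = (7, 5, 6)
w2 = Pw1 = (64, 90, 86)
w3 = Pw2 = (718, 1200, 1088)
Ratio at component: 1200 / 90 = 13.3333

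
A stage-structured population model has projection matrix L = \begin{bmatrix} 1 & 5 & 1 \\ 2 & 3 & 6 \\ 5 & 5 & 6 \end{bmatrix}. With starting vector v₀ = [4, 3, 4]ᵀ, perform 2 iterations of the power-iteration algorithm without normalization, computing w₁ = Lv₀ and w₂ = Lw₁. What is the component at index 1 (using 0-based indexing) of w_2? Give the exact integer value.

523

w1 = Lv₀ = (1·4 + 5·3 + 1·4; 2·4 + 3·3 + 6·4; 5·4 + 5·3 + 6·4) = (23, 41, 59)
w2 = Lw1 = (1·23 + 5·41 + 1·59; 2·23 + 3·41 + 6·59; 5·23 + 5·41 + 6·59) = (287, 523, 674)
The requested component of w2 is 523.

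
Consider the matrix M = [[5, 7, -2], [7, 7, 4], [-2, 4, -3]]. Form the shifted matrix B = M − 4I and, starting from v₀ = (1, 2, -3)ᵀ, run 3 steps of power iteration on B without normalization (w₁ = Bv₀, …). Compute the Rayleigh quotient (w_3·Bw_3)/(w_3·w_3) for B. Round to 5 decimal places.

μ ≈ -6.96746

B = M − 4I has rows (1, 7, -2); (7, 3, 4); (-2, 4, -7)
w1 = Bv₀ = (21, 1, 27)
w2 = Bw1 = (-26, 258, -227)
w3 = Bw2 = (2234, -316, 2673)
Bw3 = (-5324, 25382, -24443)
w3·Bw3 = -85250667; w3·w3 = 12235541; μ ≈ -85250667/12235541 = -6.96746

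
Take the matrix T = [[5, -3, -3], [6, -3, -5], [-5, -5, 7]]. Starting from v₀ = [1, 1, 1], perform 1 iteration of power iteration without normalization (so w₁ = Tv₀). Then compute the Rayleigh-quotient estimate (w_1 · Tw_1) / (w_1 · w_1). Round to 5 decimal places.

w1 = Tv₀ = (5·1 + (-3)·1 + (-3)·1; 6·1 + (-3)·1 + (-5)·1; (-5)·1 + (-5)·1 + 7·1) = (-1, -2, -3)
Tw1 = (10, 15, -6)
w1·Tw1 = (-1)·10 + (-2)·15 + (-3)·(-6) = -22; w1·w1 = (-1)·(-1) + (-2)·(-2) + (-3)·(-3) = 14
λ ≈ -22/14 = -1.57143

λ ≈ -1.57143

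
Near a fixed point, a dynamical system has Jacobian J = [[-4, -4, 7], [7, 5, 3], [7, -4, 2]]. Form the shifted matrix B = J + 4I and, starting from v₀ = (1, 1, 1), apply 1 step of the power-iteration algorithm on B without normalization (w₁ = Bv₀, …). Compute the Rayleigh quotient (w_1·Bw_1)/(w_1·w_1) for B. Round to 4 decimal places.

B = J + 4I has rows (0, -4, 7); (7, 9, 3); (7, -4, 6)
w1 = Bv₀ = (0·1 + (-4)·1 + 7·1; 7·1 + 9·1 + 3·1; 7·1 + (-4)·1 + 6·1) = (3, 19, 9)
Bw1 = (-13, 219, -1)
w1·Bw1 = 4113; w1·w1 = 451; μ ≈ 4113/451 = 9.1197

μ ≈ 9.1197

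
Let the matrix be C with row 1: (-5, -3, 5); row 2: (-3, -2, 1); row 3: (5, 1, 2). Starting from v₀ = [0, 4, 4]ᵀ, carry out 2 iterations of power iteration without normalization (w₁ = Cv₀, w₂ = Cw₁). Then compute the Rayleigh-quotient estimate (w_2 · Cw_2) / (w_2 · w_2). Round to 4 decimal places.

w1 = Cv₀ = ((-5)·0 + (-3)·4 + 5·4; (-3)·0 + (-2)·4 + 1·4; 5·0 + 1·4 + 2·4) = (8, -4, 12)
w2 = Cw1 = ((-5)·8 + (-3)·(-4) + 5·12; (-3)·8 + (-2)·(-4) + 1·12; 5·8 + 1·(-4) + 2·12) = (32, -4, 60)
Cw2 = (152, -28, 276)
w2·Cw2 = 32·152 + (-4)·(-28) + 60·276 = 21536; w2·w2 = 32·32 + (-4)·(-4) + 60·60 = 4640
λ ≈ 21536/4640 = 4.6414

λ ≈ 4.6414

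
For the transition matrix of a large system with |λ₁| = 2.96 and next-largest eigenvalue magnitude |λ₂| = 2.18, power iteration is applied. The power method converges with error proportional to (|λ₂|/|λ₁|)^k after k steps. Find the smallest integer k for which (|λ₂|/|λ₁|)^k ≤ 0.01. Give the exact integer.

|λ₂/λ₁| = 2.18/2.96 = 0.73649
Need k ≥ ln(0.01) / ln(0.73649) = -4.6052 / -0.3059 ≈ 15.056
Smallest integer k satisfying the bound: 16

16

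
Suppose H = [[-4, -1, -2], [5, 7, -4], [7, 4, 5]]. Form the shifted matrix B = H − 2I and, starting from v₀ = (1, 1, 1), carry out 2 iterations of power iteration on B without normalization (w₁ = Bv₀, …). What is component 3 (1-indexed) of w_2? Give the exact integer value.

B = H − 2I has rows (-6, -1, -2); (5, 5, -4); (7, 4, 3)
w1 = Bv₀ = (-9, 6, 14)
w2 = Bw1 = (20, -71, 3)
Requested component of w2: 3

3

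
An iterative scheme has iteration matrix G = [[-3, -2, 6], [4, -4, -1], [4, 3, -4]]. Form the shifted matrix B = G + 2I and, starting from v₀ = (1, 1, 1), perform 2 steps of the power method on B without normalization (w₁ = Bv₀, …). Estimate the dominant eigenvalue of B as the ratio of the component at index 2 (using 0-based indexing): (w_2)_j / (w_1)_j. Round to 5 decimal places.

1.00000

B = G + 2I has rows (-1, -2, 6); (4, -2, -1); (4, 3, -2)
w1 = Bv₀ = ((-1)·1 + (-2)·1 + 6·1; 4·1 + (-2)·1 + (-1)·1; 4·1 + 3·1 + (-2)·1) = (3, 1, 5)
w2 = Bw1 = ((-1)·3 + (-2)·1 + 6·5; 4·3 + (-2)·1 + (-1)·5; 4·3 + 3·1 + (-2)·5) = (25, 5, 5)
Ratio: 5/5 = 1.00000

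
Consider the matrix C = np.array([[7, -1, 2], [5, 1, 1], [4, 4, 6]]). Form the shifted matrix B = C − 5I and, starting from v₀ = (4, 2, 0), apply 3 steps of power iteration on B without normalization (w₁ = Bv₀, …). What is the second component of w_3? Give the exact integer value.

312

B = C − 5I has rows (2, -1, 2); (5, -4, 1); (4, 4, 1)
w1 = Bv₀ = (2·4 + (-1)·2 + 2·0; 5·4 + (-4)·2 + 1·0; 4·4 + 4·2 + 1·0) = (6, 12, 24)
w2 = Bw1 = (2·6 + (-1)·12 + 2·24; 5·6 + (-4)·12 + 1·24; 4·6 + 4·12 + 1·24) = (48, 6, 96)
w3 = Bw2 = (282, 312, 312)
Requested component of w3: 312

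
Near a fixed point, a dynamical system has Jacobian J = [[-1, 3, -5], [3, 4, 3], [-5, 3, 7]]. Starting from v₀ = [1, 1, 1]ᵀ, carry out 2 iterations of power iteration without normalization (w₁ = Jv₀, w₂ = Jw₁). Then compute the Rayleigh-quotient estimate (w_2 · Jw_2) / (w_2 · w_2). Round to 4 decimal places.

w1 = Jv₀ = ((-1)·1 + 3·1 + (-5)·1; 3·1 + 4·1 + 3·1; (-5)·1 + 3·1 + 7·1) = (-3, 10, 5)
w2 = Jw1 = ((-1)·(-3) + 3·10 + (-5)·5; 3·(-3) + 4·10 + 3·5; (-5)·(-3) + 3·10 + 7·5) = (8, 46, 80)
Jw2 = (-270, 448, 658)
w2·Jw2 = 8·(-270) + 46·448 + 80·658 = 71088; w2·w2 = 8·8 + 46·46 + 80·80 = 8580
λ ≈ 71088/8580 = 8.2853

λ ≈ 8.2853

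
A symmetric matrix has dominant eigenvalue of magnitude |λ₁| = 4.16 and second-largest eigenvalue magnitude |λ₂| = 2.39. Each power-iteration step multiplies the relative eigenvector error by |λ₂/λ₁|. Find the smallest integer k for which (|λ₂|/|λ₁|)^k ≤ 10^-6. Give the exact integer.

25

|λ₂/λ₁| = 2.39/4.16 = 0.57452
Need k ≥ ln(10^-6) / ln(0.57452) = -13.8155 / -0.5542 ≈ 24.928
Smallest integer k satisfying the bound: 25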